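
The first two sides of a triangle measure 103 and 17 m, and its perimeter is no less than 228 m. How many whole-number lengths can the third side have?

Triangle inequality: 86 < x < 120. Perimeter ≥ 228 gives x ≥ 228 − 103 − 17 = 108.
So 108 ≤ x < 120; integers 108 through 119: 12 values.

12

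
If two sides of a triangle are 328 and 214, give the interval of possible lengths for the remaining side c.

By the triangle inequality, c must be less than 328 + 214 = 542 and greater than |328 − 214| = 114.

114 < c < 542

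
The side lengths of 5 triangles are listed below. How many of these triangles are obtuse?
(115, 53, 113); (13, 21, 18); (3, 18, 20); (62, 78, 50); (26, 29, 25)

(115,53,113): 53²+113² = 15578 > 13225 = 115² → acute
(13,21,18): 13²+18² = 493 > 441 = 21² → acute
(3,18,20): 3²+18² = 333 < 400 = 20² → obtuse
(62,78,50): 50²+62² = 6344 > 6084 = 78² → acute
(26,29,25): 25²+26² = 1301 > 841 = 29² → acute
1 of the 5 is obtuse.

1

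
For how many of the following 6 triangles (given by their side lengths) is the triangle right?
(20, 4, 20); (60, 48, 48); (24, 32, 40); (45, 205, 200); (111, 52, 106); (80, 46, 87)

(20,4,20): 4²+20² = 416 > 400 = 20² → acute
(60,48,48): 48²+48² = 4608 > 3600 = 60² → acute
(24,32,40): 24²+32² = 1600 = 40² → right
(45,205,200): 45²+200² = 42025 = 205² → right
(111,52,106): 52²+106² = 13940 > 12321 = 111² → acute
(80,46,87): 46²+80² = 8516 > 7569 = 87² → acute
2 of the 6 are right.

2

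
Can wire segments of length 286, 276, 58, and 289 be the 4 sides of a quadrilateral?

A quadrilateral exists iff every side is shorter than the sum of the others — equivalently, the longest side is less than the sum of the rest.
Longest side 289 < 620 (sum of the remaining 3), so yes.

Yes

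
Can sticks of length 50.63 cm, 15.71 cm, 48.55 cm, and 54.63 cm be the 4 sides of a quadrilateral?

Yes

A quadrilateral exists iff every side is shorter than the sum of the others — equivalently, the longest side is less than the sum of the rest.
Longest side 54.63 < 114.89 (sum of the remaining 3), so yes.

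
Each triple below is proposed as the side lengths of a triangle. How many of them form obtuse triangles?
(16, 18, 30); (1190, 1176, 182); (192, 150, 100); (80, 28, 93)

3

(16,18,30): 16²+18² = 580 < 900 = 30² → obtuse
(1190,1176,182): 182²+1176² = 1416100 = 1190² → right
(192,150,100): 100²+150² = 32500 < 36864 = 192² → obtuse
(80,28,93): 28²+80² = 7184 < 8649 = 93² → obtuse
3 of the 4 are obtuse.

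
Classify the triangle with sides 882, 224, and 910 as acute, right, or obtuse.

Compare the square of the longest side to the sum of squares of the other two: 224² + 882² = 828100 = 910².

right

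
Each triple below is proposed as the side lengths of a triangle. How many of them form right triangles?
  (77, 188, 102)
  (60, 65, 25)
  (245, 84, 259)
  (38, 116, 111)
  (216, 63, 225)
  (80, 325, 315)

(77,188,102): 77+102 ≤ 188, not a triangle
(60,65,25): 25²+60² = 4225 = 65² → right
(245,84,259): 84²+245² = 67081 = 259² → right
(38,116,111): 38²+111² = 13765 > 13456 = 116² → acute
(216,63,225): 63²+216² = 50625 = 225² → right
(80,325,315): 80²+315² = 105625 = 325² → right
4 of the 6 are right.

4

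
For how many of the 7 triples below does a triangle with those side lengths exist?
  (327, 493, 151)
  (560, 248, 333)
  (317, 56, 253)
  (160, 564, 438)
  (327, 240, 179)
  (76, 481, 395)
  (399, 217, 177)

(151,327,493): 151+327 ≤ 493 → not valid
(248,333,560): 248+333 > 560 → valid
(56,253,317): 56+253 ≤ 317 → not valid
(160,438,564): 160+438 > 564 → valid
(179,240,327): 179+240 > 327 → valid
(76,395,481): 76+395 ≤ 481 → not valid
(177,217,399): 177+217 ≤ 399 → not valid
3 of the 7 triples form a triangle.

3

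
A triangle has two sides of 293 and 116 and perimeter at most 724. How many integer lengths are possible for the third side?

Triangle inequality: 177 < x < 409. Perimeter ≤ 724 gives x ≤ 724 − 293 − 116 = 315.
So 177 < x ≤ 315; integers 178 through 315: 138 values.

138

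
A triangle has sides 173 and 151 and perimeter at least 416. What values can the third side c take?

Triangle inequality alone gives 22 < c < 324.
The perimeter condition gives c ≥ 416 − 173 − 151 = 92.
Intersecting the two: 92 ≤ c < 324.

92 ≤ c < 324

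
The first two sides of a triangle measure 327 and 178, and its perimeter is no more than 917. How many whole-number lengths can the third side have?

263

Triangle inequality: 149 < x < 505. Perimeter ≤ 917 gives x ≤ 917 − 327 − 178 = 412.
So 149 < x ≤ 412; integers 150 through 412: 263 values.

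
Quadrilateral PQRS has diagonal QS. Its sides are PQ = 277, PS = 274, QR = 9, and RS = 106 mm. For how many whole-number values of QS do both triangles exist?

From triangle PQS: 3 < QS < 551.
From triangle RQS: 97 < QS < 115.
Intersection: 97 < QS < 115, so integers 98 through 114: 17 values.

17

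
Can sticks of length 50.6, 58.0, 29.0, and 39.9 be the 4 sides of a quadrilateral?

Yes

A quadrilateral exists iff every side is shorter than the sum of the others — equivalently, the longest side is less than the sum of the rest.
Longest side 58.0 < 119.5 (sum of the remaining 3), so yes.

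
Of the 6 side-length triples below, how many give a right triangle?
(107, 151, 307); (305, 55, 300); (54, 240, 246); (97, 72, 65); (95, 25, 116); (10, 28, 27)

3

(107,151,307): 107+151 ≤ 307, not a triangle
(305,55,300): 55²+300² = 93025 = 305² → right
(54,240,246): 54²+240² = 60516 = 246² → right
(97,72,65): 65²+72² = 9409 = 97² → right
(95,25,116): 25²+95² = 9650 < 13456 = 116² → obtuse
(10,28,27): 10²+27² = 829 > 784 = 28² → acute
3 of the 6 are right.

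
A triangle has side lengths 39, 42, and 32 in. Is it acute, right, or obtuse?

acute

Compare the square of the longest side to the sum of squares of the other two: 32² + 39² = 2545 > 1764 = 42².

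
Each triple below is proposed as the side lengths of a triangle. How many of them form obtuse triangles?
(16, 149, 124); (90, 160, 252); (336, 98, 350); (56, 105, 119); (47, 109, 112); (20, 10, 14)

1

(16,149,124): 16+124 ≤ 149, not a triangle
(90,160,252): 90+160 ≤ 252, not a triangle
(336,98,350): 98²+336² = 122500 = 350² → right
(56,105,119): 56²+105² = 14161 = 119² → right
(47,109,112): 47²+109² = 14090 > 12544 = 112² → acute
(20,10,14): 10²+14² = 296 < 400 = 20² → obtuse
1 of the 6 is obtuse.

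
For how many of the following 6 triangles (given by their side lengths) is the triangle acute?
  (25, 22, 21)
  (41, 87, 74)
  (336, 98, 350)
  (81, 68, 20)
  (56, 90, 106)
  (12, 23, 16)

1

(25,22,21): 21²+22² = 925 > 625 = 25² → acute
(41,87,74): 41²+74² = 7157 < 7569 = 87² → obtuse
(336,98,350): 98²+336² = 122500 = 350² → right
(81,68,20): 20²+68² = 5024 < 6561 = 81² → obtuse
(56,90,106): 56²+90² = 11236 = 106² → right
(12,23,16): 12²+16² = 400 < 529 = 23² → obtuse
1 of the 6 is acute.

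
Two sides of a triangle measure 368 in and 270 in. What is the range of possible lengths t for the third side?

98 < t < 638

By the triangle inequality, t must be less than 368 + 270 = 638 and greater than |368 − 270| = 98.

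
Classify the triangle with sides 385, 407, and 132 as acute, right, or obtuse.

right

Compare the square of the longest side to the sum of squares of the other two: 132² + 385² = 165649 = 407².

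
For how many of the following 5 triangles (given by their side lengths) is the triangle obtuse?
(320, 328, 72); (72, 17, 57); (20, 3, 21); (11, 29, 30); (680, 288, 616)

(320,328,72): 72²+320² = 107584 = 328² → right
(72,17,57): 17²+57² = 3538 < 5184 = 72² → obtuse
(20,3,21): 3²+20² = 409 < 441 = 21² → obtuse
(11,29,30): 11²+29² = 962 > 900 = 30² → acute
(680,288,616): 288²+616² = 462400 = 680² → right
2 of the 5 are obtuse.

2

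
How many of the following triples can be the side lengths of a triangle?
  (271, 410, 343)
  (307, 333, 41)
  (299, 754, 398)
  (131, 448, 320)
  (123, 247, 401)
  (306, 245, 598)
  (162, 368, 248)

(271,343,410): 271+343 > 410 → valid
(41,307,333): 41+307 > 333 → valid
(299,398,754): 299+398 ≤ 754 → not valid
(131,320,448): 131+320 > 448 → valid
(123,247,401): 123+247 ≤ 401 → not valid
(245,306,598): 245+306 ≤ 598 → not valid
(162,248,368): 162+248 > 368 → valid
4 of the 7 triples form a triangle.

4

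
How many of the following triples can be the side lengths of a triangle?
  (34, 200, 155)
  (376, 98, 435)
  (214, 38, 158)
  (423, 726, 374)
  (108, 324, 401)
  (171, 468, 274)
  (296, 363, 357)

4

(34,155,200): 34+155 ≤ 200 → not valid
(98,376,435): 98+376 > 435 → valid
(38,158,214): 38+158 ≤ 214 → not valid
(374,423,726): 374+423 > 726 → valid
(108,324,401): 108+324 > 401 → valid
(171,274,468): 171+274 ≤ 468 → not valid
(296,357,363): 296+357 > 363 → valid
4 of the 7 triples form a triangle.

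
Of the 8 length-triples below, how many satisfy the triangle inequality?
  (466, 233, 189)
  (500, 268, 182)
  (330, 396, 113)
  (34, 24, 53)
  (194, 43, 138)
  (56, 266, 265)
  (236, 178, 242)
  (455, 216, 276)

5

(189,233,466): 189+233 ≤ 466 → not valid
(182,268,500): 182+268 ≤ 500 → not valid
(113,330,396): 113+330 > 396 → valid
(24,34,53): 24+34 > 53 → valid
(43,138,194): 43+138 ≤ 194 → not valid
(56,265,266): 56+265 > 266 → valid
(178,236,242): 178+236 > 242 → valid
(216,276,455): 216+276 > 455 → valid
5 of the 8 triples form a triangle.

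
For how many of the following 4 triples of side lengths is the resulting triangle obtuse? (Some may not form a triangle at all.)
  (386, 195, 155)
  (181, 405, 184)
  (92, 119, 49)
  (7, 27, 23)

(386,195,155): 155+195 ≤ 386, not a triangle
(181,405,184): 181+184 ≤ 405, not a triangle
(92,119,49): 49²+92² = 10865 < 14161 = 119² → obtuse
(7,27,23): 7²+23² = 578 < 729 = 27² → obtuse
2 of the 4 are obtuse.

2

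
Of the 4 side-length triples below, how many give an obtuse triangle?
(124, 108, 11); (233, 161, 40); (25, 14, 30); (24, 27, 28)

(124,108,11): 11+108 ≤ 124, not a triangle
(233,161,40): 40+161 ≤ 233, not a triangle
(25,14,30): 14²+25² = 821 < 900 = 30² → obtuse
(24,27,28): 24²+27² = 1305 > 784 = 28² → acute
1 of the 4 is obtuse.

1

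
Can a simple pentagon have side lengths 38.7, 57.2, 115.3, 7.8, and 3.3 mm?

For a pentagon, each side must be shorter than the sum of the others.
Here the longest side is 115.3, but the remaining 4 sides sum to only 107.0.

No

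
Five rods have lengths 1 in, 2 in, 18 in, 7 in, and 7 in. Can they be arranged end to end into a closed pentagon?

No

For a pentagon, each side must be shorter than the sum of the others.
Here the longest side is 18, but the remaining 4 sides sum to only 17.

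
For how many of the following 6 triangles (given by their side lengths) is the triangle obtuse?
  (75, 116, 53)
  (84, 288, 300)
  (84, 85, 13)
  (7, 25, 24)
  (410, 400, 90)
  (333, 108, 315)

1

(75,116,53): 53²+75² = 8434 < 13456 = 116² → obtuse
(84,288,300): 84²+288² = 90000 = 300² → right
(84,85,13): 13²+84² = 7225 = 85² → right
(7,25,24): 7²+24² = 625 = 25² → right
(410,400,90): 90²+400² = 168100 = 410² → right
(333,108,315): 108²+315² = 110889 = 333² → right
1 of the 6 is obtuse.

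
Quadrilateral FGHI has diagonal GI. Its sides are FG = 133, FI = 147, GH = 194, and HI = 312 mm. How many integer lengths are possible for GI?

161

From triangle FGI: 14 < GI < 280.
From triangle HGI: 118 < GI < 506.
Intersection: 118 < GI < 280, so integers 119 through 279: 161 values.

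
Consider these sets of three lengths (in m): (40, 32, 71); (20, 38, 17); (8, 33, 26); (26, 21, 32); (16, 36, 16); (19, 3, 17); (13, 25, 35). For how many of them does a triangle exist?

(32,40,71): 32+40 > 71 → valid
(17,20,38): 17+20 ≤ 38 → not valid
(8,26,33): 8+26 > 33 → valid
(21,26,32): 21+26 > 32 → valid
(16,16,36): 16+16 ≤ 36 → not valid
(3,17,19): 3+17 > 19 → valid
(13,25,35): 13+25 > 35 → valid
5 of the 7 triples form a triangle.

5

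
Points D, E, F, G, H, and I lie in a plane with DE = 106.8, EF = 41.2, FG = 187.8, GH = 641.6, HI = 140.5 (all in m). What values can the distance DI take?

The maximum is all hops collinear in one direction: 106.8 + 41.2 + 187.8 + 641.6 + 140.5 = 1117.9.
The longest hop is 641.6; the others sum to 476.3. Folding the others back against it leaves at least 641.6 − 476.3 = 165.3.

165.3 ≤ DI ≤ 1117.9 m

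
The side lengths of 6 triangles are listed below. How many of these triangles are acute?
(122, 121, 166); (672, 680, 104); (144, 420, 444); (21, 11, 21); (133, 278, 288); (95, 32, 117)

3

(122,121,166): 121²+122² = 29525 > 27556 = 166² → acute
(672,680,104): 104²+672² = 462400 = 680² → right
(144,420,444): 144²+420² = 197136 = 444² → right
(21,11,21): 11²+21² = 562 > 441 = 21² → acute
(133,278,288): 133²+278² = 94973 > 82944 = 288² → acute
(95,32,117): 32²+95² = 10049 < 13689 = 117² → obtuse
3 of the 6 are acute.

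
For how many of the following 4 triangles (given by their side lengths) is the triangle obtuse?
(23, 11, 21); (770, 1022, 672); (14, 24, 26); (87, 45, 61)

1

(23,11,21): 11²+21² = 562 > 529 = 23² → acute
(770,1022,672): 672²+770² = 1044484 = 1022² → right
(14,24,26): 14²+24² = 772 > 676 = 26² → acute
(87,45,61): 45²+61² = 5746 < 7569 = 87² → obtuse
1 of the 4 is obtuse.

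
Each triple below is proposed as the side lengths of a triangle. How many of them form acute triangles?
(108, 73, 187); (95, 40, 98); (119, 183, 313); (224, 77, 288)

(108,73,187): 73+108 ≤ 187, not a triangle
(95,40,98): 40²+95² = 10625 > 9604 = 98² → acute
(119,183,313): 119+183 ≤ 313, not a triangle
(224,77,288): 77²+224² = 56105 < 82944 = 288² → obtuse
1 of the 4 is acute.

1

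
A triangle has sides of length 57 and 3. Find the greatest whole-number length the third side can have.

59

The third side must be strictly less than 57 + 3 = 60.
The largest integer below 60 is 59.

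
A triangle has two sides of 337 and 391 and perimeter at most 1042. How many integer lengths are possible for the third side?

260

Triangle inequality: 54 < x < 728. Perimeter ≤ 1042 gives x ≤ 1042 − 337 − 391 = 314.
So 54 < x ≤ 314; integers 55 through 314: 260 values.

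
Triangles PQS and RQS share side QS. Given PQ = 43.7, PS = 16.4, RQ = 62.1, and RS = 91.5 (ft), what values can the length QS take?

29.4 < QS < 60.1

From triangle PQS: |43.7 − 16.4| < QS < 43.7 + 16.4, i.e. 27.3 < QS < 60.1.
From triangle RQS: 29.4 < QS < 153.6.
Both must hold, so QS lies in the intersection.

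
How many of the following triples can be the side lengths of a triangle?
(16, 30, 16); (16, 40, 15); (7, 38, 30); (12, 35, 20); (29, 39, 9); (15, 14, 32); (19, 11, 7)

1

(16,16,30): 16+16 > 30 → valid
(15,16,40): 15+16 ≤ 40 → not valid
(7,30,38): 7+30 ≤ 38 → not valid
(12,20,35): 12+20 ≤ 35 → not valid
(9,29,39): 9+29 ≤ 39 → not valid
(14,15,32): 14+15 ≤ 32 → not valid
(7,11,19): 7+11 ≤ 19 → not valid
1 of the 7 triples forms a triangle.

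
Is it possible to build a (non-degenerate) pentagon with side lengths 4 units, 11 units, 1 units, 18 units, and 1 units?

For a pentagon, each side must be shorter than the sum of the others.
Here the longest side is 18, but the remaining 4 sides sum to only 17.

No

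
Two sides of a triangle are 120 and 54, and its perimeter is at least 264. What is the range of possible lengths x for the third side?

Triangle inequality alone gives 66 < x < 174.
The perimeter condition gives x ≥ 264 − 120 − 54 = 90.
Intersecting the two: 90 ≤ x < 174.

90 ≤ x < 174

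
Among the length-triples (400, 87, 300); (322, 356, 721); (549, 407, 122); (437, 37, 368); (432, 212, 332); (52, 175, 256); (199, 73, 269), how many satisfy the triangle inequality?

2

(87,300,400): 87+300 ≤ 400 → not valid
(322,356,721): 322+356 ≤ 721 → not valid
(122,407,549): 122+407 ≤ 549 → not valid
(37,368,437): 37+368 ≤ 437 → not valid
(212,332,432): 212+332 > 432 → valid
(52,175,256): 52+175 ≤ 256 → not valid
(73,199,269): 73+199 > 269 → valid
2 of the 7 triples form a triangle.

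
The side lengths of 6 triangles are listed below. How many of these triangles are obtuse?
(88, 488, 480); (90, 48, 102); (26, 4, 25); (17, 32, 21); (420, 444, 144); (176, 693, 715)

(88,488,480): 88²+480² = 238144 = 488² → right
(90,48,102): 48²+90² = 10404 = 102² → right
(26,4,25): 4²+25² = 641 < 676 = 26² → obtuse
(17,32,21): 17²+21² = 730 < 1024 = 32² → obtuse
(420,444,144): 144²+420² = 197136 = 444² → right
(176,693,715): 176²+693² = 511225 = 715² → right
2 of the 6 are obtuse.

2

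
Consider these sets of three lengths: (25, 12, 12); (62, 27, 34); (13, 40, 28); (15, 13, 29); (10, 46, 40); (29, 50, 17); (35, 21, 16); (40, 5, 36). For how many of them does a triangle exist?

(12,12,25): 12+12 ≤ 25 → not valid
(27,34,62): 27+34 ≤ 62 → not valid
(13,28,40): 13+28 > 40 → valid
(13,15,29): 13+15 ≤ 29 → not valid
(10,40,46): 10+40 > 46 → valid
(17,29,50): 17+29 ≤ 50 → not valid
(16,21,35): 16+21 > 35 → valid
(5,36,40): 5+36 > 40 → valid
4 of the 8 triples form a triangle.

4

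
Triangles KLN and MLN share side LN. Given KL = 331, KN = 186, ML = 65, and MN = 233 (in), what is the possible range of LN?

168 < LN < 298

From triangle KLN: |331 − 186| < LN < 331 + 186, i.e. 145 < LN < 517.
From triangle MLN: 168 < LN < 298.
Both must hold, so LN lies in the intersection.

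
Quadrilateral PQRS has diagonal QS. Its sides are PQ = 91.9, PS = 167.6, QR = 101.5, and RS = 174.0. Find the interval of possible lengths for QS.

75.7 < QS < 259.5

From triangle PQS: |91.9 − 167.6| < QS < 91.9 + 167.6, i.e. 75.7 < QS < 259.5.
From triangle RQS: 72.5 < QS < 275.5.
Both must hold, so QS lies in the intersection.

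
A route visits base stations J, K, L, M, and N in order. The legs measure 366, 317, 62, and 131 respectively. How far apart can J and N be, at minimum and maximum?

The maximum is all hops collinear in one direction: 366 + 317 + 62 + 131 = 876.
The longest hop is 366; the others sum to 510. Since 366 ≤ 510, the path can fold back on itself completely, so the minimum distance is 0.

0 ≤ JN ≤ 876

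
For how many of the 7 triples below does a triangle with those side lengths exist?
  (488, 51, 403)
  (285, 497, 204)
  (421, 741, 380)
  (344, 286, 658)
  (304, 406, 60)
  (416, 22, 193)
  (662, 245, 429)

2

(51,403,488): 51+403 ≤ 488 → not valid
(204,285,497): 204+285 ≤ 497 → not valid
(380,421,741): 380+421 > 741 → valid
(286,344,658): 286+344 ≤ 658 → not valid
(60,304,406): 60+304 ≤ 406 → not valid
(22,193,416): 22+193 ≤ 416 → not valid
(245,429,662): 245+429 > 662 → valid
2 of the 7 triples form a triangle.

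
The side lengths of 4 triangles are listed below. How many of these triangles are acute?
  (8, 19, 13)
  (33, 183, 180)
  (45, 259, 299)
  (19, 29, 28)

1

(8,19,13): 8²+13² = 233 < 361 = 19² → obtuse
(33,183,180): 33²+180² = 33489 = 183² → right
(45,259,299): 45²+259² = 69106 < 89401 = 299² → obtuse
(19,29,28): 19²+28² = 1145 > 841 = 29² → acute
1 of the 4 is acute.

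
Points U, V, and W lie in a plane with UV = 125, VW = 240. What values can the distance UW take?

By the triangle inequality, |125 − 240| ≤ UW ≤ 125 + 240.

115 ≤ UW ≤ 365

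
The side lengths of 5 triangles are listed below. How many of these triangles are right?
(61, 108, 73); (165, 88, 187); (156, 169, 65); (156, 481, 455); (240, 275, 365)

4

(61,108,73): 61²+73² = 9050 < 11664 = 108² → obtuse
(165,88,187): 88²+165² = 34969 = 187² → right
(156,169,65): 65²+156² = 28561 = 169² → right
(156,481,455): 156²+455² = 231361 = 481² → right
(240,275,365): 240²+275² = 133225 = 365² → right
4 of the 5 are right.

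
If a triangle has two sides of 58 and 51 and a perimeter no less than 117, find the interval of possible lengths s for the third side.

Triangle inequality alone gives 7 < s < 109.
The perimeter condition gives s ≥ 117 − 58 − 51 = 8.
Intersecting the two: 8 ≤ s < 109.

8 ≤ s < 109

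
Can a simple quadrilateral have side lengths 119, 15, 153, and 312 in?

No

For a quadrilateral, each side must be shorter than the sum of the others.
Here the longest side is 312, but the remaining 3 sides sum to only 287.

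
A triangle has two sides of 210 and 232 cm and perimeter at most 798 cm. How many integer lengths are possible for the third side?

Triangle inequality: 22 < x < 442. Perimeter ≤ 798 gives x ≤ 798 − 210 − 232 = 356.
So 22 < x ≤ 356; integers 23 through 356: 334 values.

334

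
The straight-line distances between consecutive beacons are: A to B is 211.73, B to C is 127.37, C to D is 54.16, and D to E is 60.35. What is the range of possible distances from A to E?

0 ≤ AE ≤ 453.61

The maximum is all hops collinear in one direction: 211.73 + 127.37 + 54.16 + 60.35 = 453.61.
The longest hop is 211.73; the others sum to 241.88. Since 211.73 ≤ 241.88, the path can fold back on itself completely, so the minimum distance is 0.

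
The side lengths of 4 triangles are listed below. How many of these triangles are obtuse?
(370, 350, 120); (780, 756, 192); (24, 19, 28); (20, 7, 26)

1

(370,350,120): 120²+350² = 136900 = 370² → right
(780,756,192): 192²+756² = 608400 = 780² → right
(24,19,28): 19²+24² = 937 > 784 = 28² → acute
(20,7,26): 7²+20² = 449 < 676 = 26² → obtuse
1 of the 4 is obtuse.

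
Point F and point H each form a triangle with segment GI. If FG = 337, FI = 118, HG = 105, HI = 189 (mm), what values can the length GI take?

From triangle FGI: |337 − 118| < GI < 337 + 118, i.e. 219 < GI < 455.
From triangle HGI: 84 < GI < 294.
Both must hold, so GI lies in the intersection.

219 < GI < 294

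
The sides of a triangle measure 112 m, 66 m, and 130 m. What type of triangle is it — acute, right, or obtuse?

right

Compare the square of the longest side to the sum of squares of the other two: 66² + 112² = 16900 = 130².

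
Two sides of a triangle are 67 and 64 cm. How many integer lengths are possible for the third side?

127

The third side lies in the open interval (3, 131).
Integers from 4 to 130 inclusive: 130 − 4 + 1 = 127.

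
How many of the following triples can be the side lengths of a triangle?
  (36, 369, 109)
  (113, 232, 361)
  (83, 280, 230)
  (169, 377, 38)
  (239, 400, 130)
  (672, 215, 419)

1

(36,109,369): 36+109 ≤ 369 → not valid
(113,232,361): 113+232 ≤ 361 → not valid
(83,230,280): 83+230 > 280 → valid
(38,169,377): 38+169 ≤ 377 → not valid
(130,239,400): 130+239 ≤ 400 → not valid
(215,419,672): 215+419 ≤ 672 → not valid
1 of the 6 triples forms a triangle.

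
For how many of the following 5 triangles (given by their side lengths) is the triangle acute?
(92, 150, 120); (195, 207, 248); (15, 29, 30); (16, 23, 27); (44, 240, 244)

(92,150,120): 92²+120² = 22864 > 22500 = 150² → acute
(195,207,248): 195²+207² = 80874 > 61504 = 248² → acute
(15,29,30): 15²+29² = 1066 > 900 = 30² → acute
(16,23,27): 16²+23² = 785 > 729 = 27² → acute
(44,240,244): 44²+240² = 59536 = 244² → right
4 of the 5 are acute.

4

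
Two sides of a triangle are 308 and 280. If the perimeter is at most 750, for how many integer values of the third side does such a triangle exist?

Triangle inequality: 28 < x < 588. Perimeter ≤ 750 gives x ≤ 750 − 308 − 280 = 162.
So 28 < x ≤ 162; integers 29 through 162: 134 values.

134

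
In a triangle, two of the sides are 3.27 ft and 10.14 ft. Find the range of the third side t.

By the triangle inequality, t must be less than 3.27 + 10.14 = 13.41 and greater than |3.27 − 10.14| = 6.87.

6.87 < t < 13.41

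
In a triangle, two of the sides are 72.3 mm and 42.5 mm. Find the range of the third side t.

By the triangle inequality, t must be less than 72.3 + 42.5 = 114.8 and greater than |72.3 − 42.5| = 29.8.

29.8 < t < 114.8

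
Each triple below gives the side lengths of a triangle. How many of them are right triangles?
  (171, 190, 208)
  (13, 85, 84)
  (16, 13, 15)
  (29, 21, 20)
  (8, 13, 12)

(171,190,208): 171²+190² = 65341 > 43264 = 208² → acute
(13,85,84): 13²+84² = 7225 = 85² → right
(16,13,15): 13²+15² = 394 > 256 = 16² → acute
(29,21,20): 20²+21² = 841 = 29² → right
(8,13,12): 8²+12² = 208 > 169 = 13² → acute
2 of the 5 are right.

2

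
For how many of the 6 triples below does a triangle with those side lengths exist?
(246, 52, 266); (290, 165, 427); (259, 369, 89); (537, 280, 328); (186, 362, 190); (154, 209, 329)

(52,246,266): 52+246 > 266 → valid
(165,290,427): 165+290 > 427 → valid
(89,259,369): 89+259 ≤ 369 → not valid
(280,328,537): 280+328 > 537 → valid
(186,190,362): 186+190 > 362 → valid
(154,209,329): 154+209 > 329 → valid
5 of the 6 triples form a triangle.

5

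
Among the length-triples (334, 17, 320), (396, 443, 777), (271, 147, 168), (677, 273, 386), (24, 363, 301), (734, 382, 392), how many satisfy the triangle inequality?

(17,320,334): 17+320 > 334 → valid
(396,443,777): 396+443 > 777 → valid
(147,168,271): 147+168 > 271 → valid
(273,386,677): 273+386 ≤ 677 → not valid
(24,301,363): 24+301 ≤ 363 → not valid
(382,392,734): 382+392 > 734 → valid
4 of the 6 triples form a triangle.

4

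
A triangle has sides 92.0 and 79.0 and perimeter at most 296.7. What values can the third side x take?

13.0 < x ≤ 125.7

Triangle inequality alone gives 13.0 < x < 171.0.
The perimeter condition gives x ≤ 296.7 − 92.0 − 79.0 = 125.7.
Intersecting the two: 13.0 < x ≤ 125.7.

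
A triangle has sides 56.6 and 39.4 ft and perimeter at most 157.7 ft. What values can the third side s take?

Triangle inequality alone gives 17.2 < s < 96.0.
The perimeter condition gives s ≤ 157.7 − 56.6 − 39.4 = 61.7.
Intersecting the two: 17.2 < s ≤ 61.7.

17.2 < s ≤ 61.7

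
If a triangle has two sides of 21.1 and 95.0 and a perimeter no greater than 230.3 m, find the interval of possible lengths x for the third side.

73.9 < x ≤ 114.2

Triangle inequality alone gives 73.9 < x < 116.1.
The perimeter condition gives x ≤ 230.3 − 21.1 − 95.0 = 114.2.
Intersecting the two: 73.9 < x ≤ 114.2.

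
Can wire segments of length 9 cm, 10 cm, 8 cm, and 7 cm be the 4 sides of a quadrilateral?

A quadrilateral exists iff every side is shorter than the sum of the others — equivalently, the longest side is less than the sum of the rest.
Longest side 10 < 24 (sum of the remaining 3), so yes.

Yes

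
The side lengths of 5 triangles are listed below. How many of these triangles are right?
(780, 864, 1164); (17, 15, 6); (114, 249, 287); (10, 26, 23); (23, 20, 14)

(780,864,1164): 780²+864² = 1354896 = 1164² → right
(17,15,6): 6²+15² = 261 < 289 = 17² → obtuse
(114,249,287): 114²+249² = 74997 < 82369 = 287² → obtuse
(10,26,23): 10²+23² = 629 < 676 = 26² → obtuse
(23,20,14): 14²+20² = 596 > 529 = 23² → acute
1 of the 5 is right.

1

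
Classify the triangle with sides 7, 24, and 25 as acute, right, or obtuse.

Compare the square of the longest side to the sum of squares of the other two: 7² + 24² = 625 = 25².

right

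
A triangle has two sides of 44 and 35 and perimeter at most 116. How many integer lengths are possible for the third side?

Triangle inequality: 9 < x < 79. Perimeter ≤ 116 gives x ≤ 116 − 44 − 35 = 37.
So 9 < x ≤ 37; integers 10 through 37: 28 values.

28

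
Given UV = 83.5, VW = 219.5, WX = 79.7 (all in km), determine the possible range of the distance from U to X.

56.3 ≤ UX ≤ 382.7 km

The maximum is all hops collinear in one direction: 83.5 + 219.5 + 79.7 = 382.7.
The longest hop is 219.5; the others sum to 163.2. Folding the others back against it leaves at least 219.5 − 163.2 = 56.3.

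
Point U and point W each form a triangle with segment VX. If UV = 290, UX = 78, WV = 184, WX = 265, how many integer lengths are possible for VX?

155

From triangle UVX: 212 < VX < 368.
From triangle WVX: 81 < VX < 449.
Intersection: 212 < VX < 368, so integers 213 through 367: 155 values.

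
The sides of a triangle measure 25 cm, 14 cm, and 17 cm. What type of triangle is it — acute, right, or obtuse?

Compare the square of the longest side to the sum of squares of the other two: 14² + 17² = 485 < 625 = 25².

obtuse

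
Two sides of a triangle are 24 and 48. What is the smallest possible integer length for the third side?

25

The third side must be strictly greater than |24 − 48| = 24.
The smallest integer above 24 is 25.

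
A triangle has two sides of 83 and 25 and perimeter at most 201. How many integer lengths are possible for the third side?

Triangle inequality: 58 < x < 108. Perimeter ≤ 201 gives x ≤ 201 − 83 − 25 = 93.
So 58 < x ≤ 93; integers 59 through 93: 35 values.

35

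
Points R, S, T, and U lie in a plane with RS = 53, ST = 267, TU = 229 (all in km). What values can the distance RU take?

0 ≤ RU ≤ 549 km

The maximum is all hops collinear in one direction: 53 + 267 + 229 = 549.
The longest hop is 267; the others sum to 282. Since 267 ≤ 282, the path can fold back on itself completely, so the minimum distance is 0.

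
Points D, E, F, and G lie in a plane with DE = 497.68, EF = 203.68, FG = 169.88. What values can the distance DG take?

124.12 ≤ DG ≤ 871.24

The maximum is all hops collinear in one direction: 497.68 + 203.68 + 169.88 = 871.24.
The longest hop is 497.68; the others sum to 373.56. Folding the others back against it leaves at least 497.68 − 373.56 = 124.12.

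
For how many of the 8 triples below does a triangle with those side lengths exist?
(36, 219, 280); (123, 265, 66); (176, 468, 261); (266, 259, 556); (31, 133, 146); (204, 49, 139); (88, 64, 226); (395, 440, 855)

1

(36,219,280): 36+219 ≤ 280 → not valid
(66,123,265): 66+123 ≤ 265 → not valid
(176,261,468): 176+261 ≤ 468 → not valid
(259,266,556): 259+266 ≤ 556 → not valid
(31,133,146): 31+133 > 146 → valid
(49,139,204): 49+139 ≤ 204 → not valid
(64,88,226): 64+88 ≤ 226 → not valid
(395,440,855): 395+440 ≤ 855 → not valid
1 of the 8 triples forms a triangle.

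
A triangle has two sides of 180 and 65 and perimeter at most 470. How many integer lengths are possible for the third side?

Triangle inequality: 115 < x < 245. Perimeter ≤ 470 gives x ≤ 470 − 180 − 65 = 225.
So 115 < x ≤ 225; integers 116 through 225: 110 values.

110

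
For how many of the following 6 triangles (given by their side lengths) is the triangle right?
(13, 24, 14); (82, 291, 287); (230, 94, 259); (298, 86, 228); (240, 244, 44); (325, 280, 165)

(13,24,14): 13²+14² = 365 < 576 = 24² → obtuse
(82,291,287): 82²+287² = 89093 > 84681 = 291² → acute
(230,94,259): 94²+230² = 61736 < 67081 = 259² → obtuse
(298,86,228): 86²+228² = 59380 < 88804 = 298² → obtuse
(240,244,44): 44²+240² = 59536 = 244² → right
(325,280,165): 165²+280² = 105625 = 325² → right
2 of the 6 are right.

2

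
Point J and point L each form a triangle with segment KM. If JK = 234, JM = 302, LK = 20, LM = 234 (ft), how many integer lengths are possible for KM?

39

From triangle JKM: 68 < KM < 536.
From triangle LKM: 214 < KM < 254.
Intersection: 214 < KM < 254, so integers 215 through 253: 39 values.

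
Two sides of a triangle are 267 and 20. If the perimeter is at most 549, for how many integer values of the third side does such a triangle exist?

Triangle inequality: 247 < x < 287. Perimeter ≤ 549 gives x ≤ 549 − 267 − 20 = 262.
So 247 < x ≤ 262; integers 248 through 262: 15 values.

15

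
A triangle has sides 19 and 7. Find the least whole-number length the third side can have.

13

The third side must be strictly greater than |19 − 7| = 12.
The smallest integer above 12 is 13.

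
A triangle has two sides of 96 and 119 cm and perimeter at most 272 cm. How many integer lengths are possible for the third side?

34

Triangle inequality: 23 < x < 215. Perimeter ≤ 272 gives x ≤ 272 − 96 − 119 = 57.
So 23 < x ≤ 57; integers 24 through 57: 34 values.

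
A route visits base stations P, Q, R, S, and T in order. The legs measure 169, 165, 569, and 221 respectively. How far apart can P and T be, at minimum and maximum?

14 ≤ PT ≤ 1124

The maximum is all hops collinear in one direction: 169 + 165 + 569 + 221 = 1124.
The longest hop is 569; the others sum to 555. Folding the others back against it leaves at least 569 − 555 = 14.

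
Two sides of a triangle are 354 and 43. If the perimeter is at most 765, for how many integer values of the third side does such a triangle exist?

57

Triangle inequality: 311 < x < 397. Perimeter ≤ 765 gives x ≤ 765 − 354 − 43 = 368.
So 311 < x ≤ 368; integers 312 through 368: 57 values.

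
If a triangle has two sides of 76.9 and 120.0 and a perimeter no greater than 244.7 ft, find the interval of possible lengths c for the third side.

43.1 < c ≤ 47.8 ft

Triangle inequality alone gives 43.1 < c < 196.9.
The perimeter condition gives c ≤ 244.7 − 76.9 − 120.0 = 47.8.
Intersecting the two: 43.1 < c ≤ 47.8.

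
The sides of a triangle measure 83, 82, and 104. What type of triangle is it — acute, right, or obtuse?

Compare the square of the longest side to the sum of squares of the other two: 82² + 83² = 13613 > 10816 = 104².

acute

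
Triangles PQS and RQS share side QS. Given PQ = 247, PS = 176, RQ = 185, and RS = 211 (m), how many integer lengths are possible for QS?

324

From triangle PQS: 71 < QS < 423.
From triangle RQS: 26 < QS < 396.
Intersection: 71 < QS < 396, so integers 72 through 395: 324 values.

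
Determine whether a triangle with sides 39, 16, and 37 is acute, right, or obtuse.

Compare the square of the longest side to the sum of squares of the other two: 16² + 37² = 1625 > 1521 = 39².

acute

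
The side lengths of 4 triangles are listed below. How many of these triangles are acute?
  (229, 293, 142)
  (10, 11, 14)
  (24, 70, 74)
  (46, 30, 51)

(229,293,142): 142²+229² = 72605 < 85849 = 293² → obtuse
(10,11,14): 10²+11² = 221 > 196 = 14² → acute
(24,70,74): 24²+70² = 5476 = 74² → right
(46,30,51): 30²+46² = 3016 > 2601 = 51² → acute
2 of the 4 are acute.

2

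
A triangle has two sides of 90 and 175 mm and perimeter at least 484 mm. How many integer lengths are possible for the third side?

46

Triangle inequality: 85 < x < 265. Perimeter ≥ 484 gives x ≥ 484 − 90 − 175 = 219.
So 219 ≤ x < 265; integers 219 through 264: 46 values.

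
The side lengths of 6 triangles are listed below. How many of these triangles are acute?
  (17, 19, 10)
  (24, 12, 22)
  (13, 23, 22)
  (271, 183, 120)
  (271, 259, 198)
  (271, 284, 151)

5

(17,19,10): 10²+17² = 389 > 361 = 19² → acute
(24,12,22): 12²+22² = 628 > 576 = 24² → acute
(13,23,22): 13²+22² = 653 > 529 = 23² → acute
(271,183,120): 120²+183² = 47889 < 73441 = 271² → obtuse
(271,259,198): 198²+259² = 106285 > 73441 = 271² → acute
(271,284,151): 151²+271² = 96242 > 80656 = 284² → acute
5 of the 6 are acute.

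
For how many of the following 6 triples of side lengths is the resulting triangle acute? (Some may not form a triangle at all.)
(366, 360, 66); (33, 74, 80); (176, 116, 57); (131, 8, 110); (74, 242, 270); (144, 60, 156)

(366,360,66): 66²+360² = 133956 = 366² → right
(33,74,80): 33²+74² = 6565 > 6400 = 80² → acute
(176,116,57): 57+116 ≤ 176, not a triangle
(131,8,110): 8+110 ≤ 131, not a triangle
(74,242,270): 74²+242² = 64040 < 72900 = 270² → obtuse
(144,60,156): 60²+144² = 24336 = 156² → right
1 of the 6 is acute.

1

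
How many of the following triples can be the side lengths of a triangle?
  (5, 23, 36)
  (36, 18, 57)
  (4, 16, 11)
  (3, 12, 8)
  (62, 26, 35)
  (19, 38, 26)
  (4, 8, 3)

1

(5,23,36): 5+23 ≤ 36 → not valid
(18,36,57): 18+36 ≤ 57 → not valid
(4,11,16): 4+11 ≤ 16 → not valid
(3,8,12): 3+8 ≤ 12 → not valid
(26,35,62): 26+35 ≤ 62 → not valid
(19,26,38): 19+26 > 38 → valid
(3,4,8): 3+4 ≤ 8 → not valid
1 of the 7 triples forms a triangle.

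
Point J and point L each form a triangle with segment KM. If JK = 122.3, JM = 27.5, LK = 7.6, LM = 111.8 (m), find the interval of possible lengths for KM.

104.2 < KM < 119.4

From triangle JKM: |122.3 − 27.5| < KM < 122.3 + 27.5, i.e. 94.8 < KM < 149.8.
From triangle LKM: 104.2 < KM < 119.4.
Both must hold, so KM lies in the intersection.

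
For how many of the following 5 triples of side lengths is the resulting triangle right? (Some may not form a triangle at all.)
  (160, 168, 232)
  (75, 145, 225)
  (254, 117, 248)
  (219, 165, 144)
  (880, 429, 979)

(160,168,232): 160²+168² = 53824 = 232² → right
(75,145,225): 75+145 ≤ 225, not a triangle
(254,117,248): 117²+248² = 75193 > 64516 = 254² → acute
(219,165,144): 144²+165² = 47961 = 219² → right
(880,429,979): 429²+880² = 958441 = 979² → right
3 of the 5 are right.

3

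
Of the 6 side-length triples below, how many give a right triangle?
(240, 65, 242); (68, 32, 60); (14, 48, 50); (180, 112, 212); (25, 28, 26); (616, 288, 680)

4

(240,65,242): 65²+240² = 61825 > 58564 = 242² → acute
(68,32,60): 32²+60² = 4624 = 68² → right
(14,48,50): 14²+48² = 2500 = 50² → right
(180,112,212): 112²+180² = 44944 = 212² → right
(25,28,26): 25²+26² = 1301 > 784 = 28² → acute
(616,288,680): 288²+616² = 462400 = 680² → right
4 of the 6 are right.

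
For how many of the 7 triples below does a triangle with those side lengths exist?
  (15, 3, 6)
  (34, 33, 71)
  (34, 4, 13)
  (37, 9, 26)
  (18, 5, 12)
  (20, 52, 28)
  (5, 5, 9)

1

(3,6,15): 3+6 ≤ 15 → not valid
(33,34,71): 33+34 ≤ 71 → not valid
(4,13,34): 4+13 ≤ 34 → not valid
(9,26,37): 9+26 ≤ 37 → not valid
(5,12,18): 5+12 ≤ 18 → not valid
(20,28,52): 20+28 ≤ 52 → not valid
(5,5,9): 5+5 > 9 → valid
1 of the 7 triples forms a triangle.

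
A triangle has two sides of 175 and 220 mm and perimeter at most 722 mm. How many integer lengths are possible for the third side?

Triangle inequality: 45 < x < 395. Perimeter ≤ 722 gives x ≤ 722 − 175 − 220 = 327.
So 45 < x ≤ 327; integers 46 through 327: 282 values.

282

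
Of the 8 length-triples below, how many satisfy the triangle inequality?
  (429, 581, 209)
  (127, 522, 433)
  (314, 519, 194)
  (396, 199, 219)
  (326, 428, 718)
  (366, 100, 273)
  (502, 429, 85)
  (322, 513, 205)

(209,429,581): 209+429 > 581 → valid
(127,433,522): 127+433 > 522 → valid
(194,314,519): 194+314 ≤ 519 → not valid
(199,219,396): 199+219 > 396 → valid
(326,428,718): 326+428 > 718 → valid
(100,273,366): 100+273 > 366 → valid
(85,429,502): 85+429 > 502 → valid
(205,322,513): 205+322 > 513 → valid
7 of the 8 triples form a triangle.

7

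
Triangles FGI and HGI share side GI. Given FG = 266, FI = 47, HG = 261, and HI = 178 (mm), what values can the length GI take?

From triangle FGI: |266 − 47| < GI < 266 + 47, i.e. 219 < GI < 313.
From triangle HGI: 83 < GI < 439.
Both must hold, so GI lies in the intersection.

219 < GI < 313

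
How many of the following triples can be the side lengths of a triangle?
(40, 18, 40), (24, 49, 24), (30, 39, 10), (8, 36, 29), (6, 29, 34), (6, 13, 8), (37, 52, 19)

6

(18,40,40): 18+40 > 40 → valid
(24,24,49): 24+24 ≤ 49 → not valid
(10,30,39): 10+30 > 39 → valid
(8,29,36): 8+29 > 36 → valid
(6,29,34): 6+29 > 34 → valid
(6,8,13): 6+8 > 13 → valid
(19,37,52): 19+37 > 52 → valid
6 of the 7 triples form a triangle.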